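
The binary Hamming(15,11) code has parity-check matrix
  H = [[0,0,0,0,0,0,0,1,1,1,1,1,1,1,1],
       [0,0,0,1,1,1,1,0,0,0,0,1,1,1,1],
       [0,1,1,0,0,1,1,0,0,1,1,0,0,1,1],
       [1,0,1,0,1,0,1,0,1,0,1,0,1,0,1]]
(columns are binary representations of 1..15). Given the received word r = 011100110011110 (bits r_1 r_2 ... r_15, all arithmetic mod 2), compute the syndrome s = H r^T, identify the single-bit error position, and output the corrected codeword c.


s = (1, 1, 1, 0)^T, error position = 14, corrected codeword c = 011100110011100

Compute s = H r^T mod 2 one row at a time:
  s_1 = 1 + 0 + 0 + 1 + 1 + 1 + 1 + 0 = 5 ≡ 1 (mod 2).
  s_2 = 1 + 0 + 0 + 1 + 1 + 1 + 1 + 0 = 5 ≡ 1 (mod 2).
  s_3 = 1 + 1 + 0 + 1 + 0 + 1 + 1 + 0 = 5 ≡ 1 (mod 2).
  s_4 = 0 + 1 + 0 + 1 + 0 + 1 + 1 + 0 = 4 ≡ 0 (mod 2).
s = (1, 1, 1, 0)^T — this equals column 14 of H (binary 1110), so error is at position 14.
Correct: flip bit 14 of r = 011100110011110 to get c = 011100110011100.


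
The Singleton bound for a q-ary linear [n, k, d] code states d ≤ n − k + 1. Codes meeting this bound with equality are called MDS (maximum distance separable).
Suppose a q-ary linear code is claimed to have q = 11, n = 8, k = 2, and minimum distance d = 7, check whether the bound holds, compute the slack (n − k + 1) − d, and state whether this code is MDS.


Singleton RHS = n − k + 1 = 7, slack = 0, bound satisfied, MDS.

Singleton bound: d ≤ n − k + 1.
Here n = 8, k = 2, so n − k + 1 = 7.
Given d = 7, check d ≤ 7: YES.
Slack = (n − k + 1) − d = 0.
The code is MDS (slack = 0).
Description: the claimed parameters are [8, 2, 7]_11; such a code would be MDS (meets Singleton bound).


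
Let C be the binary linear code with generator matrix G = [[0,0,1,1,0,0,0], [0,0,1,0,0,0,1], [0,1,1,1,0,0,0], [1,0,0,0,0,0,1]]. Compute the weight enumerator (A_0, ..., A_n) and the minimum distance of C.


Weight distribution: A_0 = 1, A_1 = 1, A_2 = 6, A_3 = 6, A_4 = 1, A_5 = 1. Minimum distance d = 1.

Enumerate all 2^4 = 16 messages m ∈ F_2^4.
For each, compute codeword c = mG in F_2^7, then tally its weight.
  m = 0000 → c = 0000000, weight = 0.
  m = 1000 → c = 0011000, weight = 2.
  m = 0100 → c = 0010001, weight = 2.
  m = 1100 → c = 0001001, weight = 2.
  m = 0010 → c = 0111000, weight = 3.
  m = 1010 → c = 0100000, weight = 1.
  m = 0110 → c = 0101001, weight = 3.
  m = 1110 → c = 0110001, weight = 3.
  m = 0001 → c = 1000001, weight = 2.
  m = 1001 → c = 1011001, weight = 4.
  m = 0101 → c = 1010000, weight = 2.
  m = 1101 → c = 1001000, weight = 2.
  m = 0011 → c = 1111001, weight = 5.
  m = 1011 → c = 1100001, weight = 3.
  m = 0111 → c = 1101000, weight = 3.
  m = 1111 → c = 1110000, weight = 3.
Tally weights:
  weight 0: 1 codewords.
  weight 1: 1 codewords.
  weight 2: 6 codewords.
  weight 3: 6 codewords.
  weight 4: 1 codewords.
  weight 5: 1 codewords.
Minimum distance d = smallest w > 0 with A_w > 0 = 1.
Sanity: Σ A_w = 16 = 2^4 = 16 ✓.


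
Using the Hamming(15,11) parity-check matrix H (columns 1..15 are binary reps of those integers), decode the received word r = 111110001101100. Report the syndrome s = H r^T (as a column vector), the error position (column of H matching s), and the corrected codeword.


s = (0, 0, 1, 1)^T, error position = 3, corrected codeword c = 110110001101100

Compute s = H r^T mod 2 one row at a time:
  s_1 = 0 + 1 + 1 + 0 + 1 + 1 + 0 + 0 = 4 ≡ 0 (mod 2).
  s_2 = 1 + 1 + 0 + 0 + 1 + 1 + 0 + 0 = 4 ≡ 0 (mod 2).
  s_3 = 1 + 1 + 0 + 0 + 1 + 0 + 0 + 0 = 3 ≡ 1 (mod 2).
  s_4 = 1 + 1 + 1 + 0 + 1 + 0 + 1 + 0 = 5 ≡ 1 (mod 2).
s = (0, 0, 1, 1)^T — this equals column 3 of H (binary 0011), so error is at position 3.
Correct: flip bit 3 of r = 111110001101100 to get c = 110110001101100.


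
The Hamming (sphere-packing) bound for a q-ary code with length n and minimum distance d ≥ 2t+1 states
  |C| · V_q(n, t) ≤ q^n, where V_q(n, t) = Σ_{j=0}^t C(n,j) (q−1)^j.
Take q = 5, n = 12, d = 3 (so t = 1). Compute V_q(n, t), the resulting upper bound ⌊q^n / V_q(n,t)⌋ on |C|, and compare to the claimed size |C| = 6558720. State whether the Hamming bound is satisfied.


V_q(n, t) = 49, q^n = 244140625, Hamming bound = 4982461, |C| = 6558720 > bound (violated).

Step 1: Compute V_q(n, t) = Σ_{j=0}^1 C(n, j) (q−1)^j.
  j = 0: C(12,0)·(4)^0 = 1·1 = 1.
  j = 1: C(12,1)·(4)^1 = 12·4 = 48.
  V_q(n, t) = 1 + 48 = 49.
Step 2: q^n = 5^12 = 244140625.
Step 3: Hamming bound ⌊q^n / V_q(n,t)⌋ = ⌊244140625/49⌋ = 4982461.
Step 4: Compare |C| = 6558720 to 4982461: violated.
The claimed |C| lies above the Hamming bound, so no 5-ary code of length 12 with d ≥ 3 can have 6558720 codewords.


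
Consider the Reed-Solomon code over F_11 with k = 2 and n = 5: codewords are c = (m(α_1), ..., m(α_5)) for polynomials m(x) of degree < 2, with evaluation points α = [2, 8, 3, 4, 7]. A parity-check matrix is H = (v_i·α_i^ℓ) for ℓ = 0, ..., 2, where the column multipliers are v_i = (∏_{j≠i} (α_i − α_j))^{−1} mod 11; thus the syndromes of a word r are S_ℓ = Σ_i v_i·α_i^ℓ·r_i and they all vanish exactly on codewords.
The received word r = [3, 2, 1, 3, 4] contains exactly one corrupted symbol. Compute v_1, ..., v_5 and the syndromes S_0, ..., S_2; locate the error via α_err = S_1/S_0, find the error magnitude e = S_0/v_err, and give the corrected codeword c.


S = (2, 8, 10), error at position 4, error magnitude e = 4, c = [3, 2, 1, 10, 4].

Step 1: column multipliers v_i = (∏_{j≠i}(α_i − α_j))^{−1} mod 11.
  i = 1 (α = 2): (2−8)(2−3)(2−4)(2−7) = (−6)·(−1)·(−2)·(−5) = 60 ≡ 5, so v_1 = 5^{−1} = 9 (mod 11).
  i = 2 (α = 8): (8−2)(8−3)(8−4)(8−7) = 6·5·4·1 = 120 ≡ 10, so v_2 = 10^{−1} = 10 (mod 11).
  i = 3 (α = 3): (3−2)(3−8)(3−4)(3−7) = 1·(−5)·(−1)·(−4) = −20 ≡ 2, so v_3 = 2^{−1} = 6 (mod 11).
  i = 4 (α = 4): (4−2)(4−8)(4−3)(4−7) = 2·(−4)·1·(−3) = 24 ≡ 2, so v_4 = 2^{−1} = 6 (mod 11).
  i = 5 (α = 7): (7−2)(7−8)(7−3)(7−4) = 5·(−1)·4·3 = −60 ≡ 6, so v_5 = 6^{−1} = 2 (mod 11).
  v = [9, 10, 6, 6, 2].
Step 2: syndromes of r = [3, 2, 1, 3, 4] (all sums mod 11).
  S_0 = Σ v_i r_i = 9·3 + 10·2 + 6·1 + 6·3 + 2·4 = 79 ≡ 2.
  S_1 = Σ v_i α_i r_i = 9·2·3 + 10·8·2 + 6·3·1 + 6·4·3 + 2·7·4 = 360 ≡ 8.
  α_i^2 mod 11 = [4, 9, 9, 5, 5].
  S_2 = Σ v_i α_i^2 r_i = 9·4·3 + 10·9·2 + 6·9·1 + 6·5·3 + 2·5·4 = 472 ≡ 10.
  S = (2, 8, 10) ≠ 0, so r is not a codeword (an error is present).
Step 3: locate the error. For a single error e at position i, S_ℓ = v_i·e·α_i^ℓ, so α_err = S_1/S_0.
  S_0^{−1} = 2^{−1} = 6 (mod 11), so α_err = 8·6 = 48 ≡ 4 = α_4. Error position i = 4.
  Consistency check: S_2/S_1 = 10·7 = 70 ≡ 4 = α_err ✓ (single-error assumption holds).
Step 4: error magnitude e = S_0/v_4 = S_0·∏_{j≠4}(α_4 − α_j) = 2·2 = 4 ≡ 4 (mod 11).
Step 5: correct position 4: c_4 = r_4 − e = 3 − 4 ≡ 10 (mod 11). Hence c = [3, 2, 1, 10, 4].
  Check: interpolating c through the α_i gives m(x) = 7 + 9·x (degree < 2) with m(α_i) = c_i for every i, so c is indeed a codeword.


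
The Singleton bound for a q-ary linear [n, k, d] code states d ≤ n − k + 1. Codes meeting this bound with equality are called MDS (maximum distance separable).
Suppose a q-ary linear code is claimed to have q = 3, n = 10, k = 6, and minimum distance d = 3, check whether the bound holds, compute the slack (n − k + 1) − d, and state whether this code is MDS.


Singleton RHS = n − k + 1 = 5, slack = 2, bound satisfied, not MDS.

Singleton bound: d ≤ n − k + 1.
Here n = 10, k = 6, so n − k + 1 = 5.
Given d = 3, check d ≤ 5: YES.
Slack = (n − k + 1) − d = 2.
The code is NOT MDS (slack = 2 > 0).
Description: the claimed parameters are [10, 6, 3]_3; such a code would be non-MDS.


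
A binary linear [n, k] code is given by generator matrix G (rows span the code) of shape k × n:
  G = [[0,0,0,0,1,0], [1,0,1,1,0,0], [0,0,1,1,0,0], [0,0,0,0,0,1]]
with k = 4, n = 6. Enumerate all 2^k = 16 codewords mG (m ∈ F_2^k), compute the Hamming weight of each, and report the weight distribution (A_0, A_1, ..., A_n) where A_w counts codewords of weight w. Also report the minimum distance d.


Weight distribution: A_0 = 1, A_1 = 3, A_2 = 4, A_3 = 4, A_4 = 3, A_5 = 1. Minimum distance d = 1.

Enumerate all 2^4 = 16 messages m ∈ F_2^4.
For each, compute codeword c = mG in F_2^6, then tally its weight.
  m = 0000 → c = 000000, weight = 0.
  m = 1000 → c = 000010, weight = 1.
  m = 0100 → c = 101100, weight = 3.
  m = 1100 → c = 101110, weight = 4.
  m = 0010 → c = 001100, weight = 2.
  m = 1010 → c = 001110, weight = 3.
  m = 0110 → c = 100000, weight = 1.
  m = 1110 → c = 100010, weight = 2.
  m = 0001 → c = 000001, weight = 1.
  m = 1001 → c = 000011, weight = 2.
  m = 0101 → c = 101101, weight = 4.
  m = 1101 → c = 101111, weight = 5.
  m = 0011 → c = 001101, weight = 3.
  m = 1011 → c = 001111, weight = 4.
  m = 0111 → c = 100001, weight = 2.
  m = 1111 → c = 100011, weight = 3.
Tally weights:
  weight 0: 1 codewords.
  weight 1: 3 codewords.
  weight 2: 4 codewords.
  weight 3: 4 codewords.
  weight 4: 3 codewords.
  weight 5: 1 codewords.
Minimum distance d = smallest w > 0 with A_w > 0 = 1.
Sanity: Σ A_w = 16 = 2^4 = 16 ✓.


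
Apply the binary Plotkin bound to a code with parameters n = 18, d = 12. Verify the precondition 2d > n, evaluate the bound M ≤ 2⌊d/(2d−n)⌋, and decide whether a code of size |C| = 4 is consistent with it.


Plotkin bound M ≤ 4; given |C| = 4 ≤ bound (satisfied).

Check applicability: 2d = 24, n = 18.
2d − n = 6 > 0, so Plotkin applies.
Compute d/(2d−n) = 12/6 ≈ 2.0000.
⌊d/(2d−n)⌋ = 2.
Plotkin bound: M ≤ 2·2 = 4.
Given |C| = 4, check: satisfied.
This |C| is at the Plotkin bound.


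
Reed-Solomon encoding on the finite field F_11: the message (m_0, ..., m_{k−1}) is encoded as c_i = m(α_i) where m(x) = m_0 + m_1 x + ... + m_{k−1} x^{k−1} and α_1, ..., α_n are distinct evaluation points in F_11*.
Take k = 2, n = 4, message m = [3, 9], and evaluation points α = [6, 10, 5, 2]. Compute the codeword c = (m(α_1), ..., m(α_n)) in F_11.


c = [2, 5, 4, 10]

Message polynomial: m(x) = 3 + 9·x (mod 11).
For each evaluation point α_i, compute m(α_i) mod 11:
  α_1 = 6: Horner steps 9 → 2, so m(6) = 2.
  α_2 = 10: Horner steps 9 → 5, so m(10) = 5.
  α_3 = 5: Horner steps 9 → 4, so m(5) = 4.
  α_4 = 2: Horner steps 9 → 10, so m(2) = 10.
Codeword c = [2, 5, 4, 10] ∈ F_11^4.


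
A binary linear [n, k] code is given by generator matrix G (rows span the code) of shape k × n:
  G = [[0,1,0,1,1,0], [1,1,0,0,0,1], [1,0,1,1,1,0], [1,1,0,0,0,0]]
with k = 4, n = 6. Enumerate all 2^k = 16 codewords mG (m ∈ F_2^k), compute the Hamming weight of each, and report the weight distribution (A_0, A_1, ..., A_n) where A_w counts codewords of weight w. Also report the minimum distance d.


Weight distribution: A_0 = 1, A_1 = 2, A_2 = 2, A_3 = 4, A_4 = 5, A_5 = 2. Minimum distance d = 1.

Enumerate all 2^4 = 16 messages m ∈ F_2^4.
For each, compute codeword c = mG in F_2^6, then tally its weight.
  m = 0000 → c = 000000, weight = 0.
  m = 1000 → c = 010110, weight = 3.
  m = 0100 → c = 110001, weight = 3.
  m = 1100 → c = 100111, weight = 4.
  m = 0010 → c = 101110, weight = 4.
  m = 1010 → c = 111000, weight = 3.
  m = 0110 → c = 011111, weight = 5.
  m = 1110 → c = 001001, weight = 2.
  m = 0001 → c = 110000, weight = 2.
  m = 1001 → c = 100110, weight = 3.
  m = 0101 → c = 000001, weight = 1.
  m = 1101 → c = 010111, weight = 4.
  m = 0011 → c = 011110, weight = 4.
  m = 1011 → c = 001000, weight = 1.
  m = 0111 → c = 101111, weight = 5.
  m = 1111 → c = 111001, weight = 4.
Tally weights:
  weight 0: 1 codewords.
  weight 1: 2 codewords.
  weight 2: 2 codewords.
  weight 3: 4 codewords.
  weight 4: 5 codewords.
  weight 5: 2 codewords.
Minimum distance d = smallest w > 0 with A_w > 0 = 1.
Sanity: Σ A_w = 16 = 2^4 = 16 ✓.


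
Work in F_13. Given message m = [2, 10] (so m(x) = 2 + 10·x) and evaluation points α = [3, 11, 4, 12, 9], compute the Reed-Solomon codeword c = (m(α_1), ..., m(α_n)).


c = [6, 8, 3, 5, 1]

Message polynomial: m(x) = 2 + 10·x (mod 13).
For each evaluation point α_i, compute m(α_i) mod 13:
  α_1 = 3: Horner steps 10 → 6, so m(3) = 6.
  α_2 = 11: Horner steps 10 → 8, so m(11) = 8.
  α_3 = 4: Horner steps 10 → 3, so m(4) = 3.
  α_4 = 12: Horner steps 10 → 5, so m(12) = 5.
  α_5 = 9: Horner steps 10 → 1, so m(9) = 1.
Codeword c = [6, 8, 3, 5, 1] ∈ F_13^5.


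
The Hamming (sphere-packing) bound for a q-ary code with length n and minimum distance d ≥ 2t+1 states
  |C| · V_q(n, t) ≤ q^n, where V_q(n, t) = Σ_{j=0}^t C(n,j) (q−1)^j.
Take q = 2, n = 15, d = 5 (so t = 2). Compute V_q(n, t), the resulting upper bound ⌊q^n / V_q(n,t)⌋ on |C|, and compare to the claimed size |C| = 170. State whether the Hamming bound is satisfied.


V_q(n, t) = 121, q^n = 32768, Hamming bound = 270, |C| = 170 ≤ bound (satisfied).

Step 1: Compute V_q(n, t) = Σ_{j=0}^2 C(n, j) (q−1)^j.
  j = 0: C(15,0)·(1)^0 = 1·1 = 1.
  j = 1: C(15,1)·(1)^1 = 15·1 = 15.
  j = 2: C(15,2)·(1)^2 = 105·1 = 105.
  V_q(n, t) = 1 + 15 + 105 = 121.
Step 2: q^n = 2^15 = 32768.
Step 3: Hamming bound ⌊q^n / V_q(n,t)⌋ = ⌊32768/121⌋ = 270.
Step 4: Compare |C| = 170 to 270: satisfied.
The claimed |C| lies below the Hamming bound.


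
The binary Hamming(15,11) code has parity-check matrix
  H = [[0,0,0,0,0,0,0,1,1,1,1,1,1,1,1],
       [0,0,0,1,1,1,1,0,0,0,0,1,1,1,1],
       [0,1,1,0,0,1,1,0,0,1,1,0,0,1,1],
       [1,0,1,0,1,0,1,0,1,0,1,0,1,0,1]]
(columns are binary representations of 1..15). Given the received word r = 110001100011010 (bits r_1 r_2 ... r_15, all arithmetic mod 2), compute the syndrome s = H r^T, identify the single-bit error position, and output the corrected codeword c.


s = (1, 0, 1, 1)^T, error position = 11, corrected codeword c = 110001100001010

Compute s = H r^T mod 2 one row at a time:
  s_1 = 0 + 0 + 0 + 1 + 1 + 0 + 1 + 0 = 3 ≡ 1 (mod 2).
  s_2 = 0 + 0 + 1 + 1 + 1 + 0 + 1 + 0 = 4 ≡ 0 (mod 2).
  s_3 = 1 + 0 + 1 + 1 + 0 + 1 + 1 + 0 = 5 ≡ 1 (mod 2).
  s_4 = 1 + 0 + 0 + 1 + 0 + 1 + 0 + 0 = 3 ≡ 1 (mod 2).
s = (1, 0, 1, 1)^T — this equals column 11 of H (binary 1011), so error is at position 11.
Correct: flip bit 11 of r = 110001100011010 to get c = 110001100001010.


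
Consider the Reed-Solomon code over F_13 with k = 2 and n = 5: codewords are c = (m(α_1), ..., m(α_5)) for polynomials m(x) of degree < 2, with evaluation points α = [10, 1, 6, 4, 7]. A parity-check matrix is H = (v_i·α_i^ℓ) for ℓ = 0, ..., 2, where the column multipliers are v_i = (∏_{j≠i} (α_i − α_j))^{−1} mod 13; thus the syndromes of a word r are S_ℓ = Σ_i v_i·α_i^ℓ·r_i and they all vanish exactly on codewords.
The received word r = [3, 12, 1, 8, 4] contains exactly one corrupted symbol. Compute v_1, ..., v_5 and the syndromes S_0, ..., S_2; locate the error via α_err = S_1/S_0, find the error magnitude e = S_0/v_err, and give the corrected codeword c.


S = (5, 11, 6), error at position 1, error magnitude e = 3, c = [0, 12, 1, 8, 4].

Step 1: column multipliers v_i = (∏_{j≠i}(α_i − α_j))^{−1} mod 13.
  i = 1 (α = 10): (10−1)(10−6)(10−4)(10−7) = 9·4·6·3 = 648 ≡ 11, so v_1 = 11^{−1} = 6 (mod 13).
  i = 2 (α = 1): (1−10)(1−6)(1−4)(1−7) = (−9)·(−5)·(−3)·(−6) = 810 ≡ 4, so v_2 = 4^{−1} = 10 (mod 13).
  i = 3 (α = 6): (6−10)(6−1)(6−4)(6−7) = (−4)·5·2·(−1) = 40 ≡ 1, so v_3 = 1^{−1} = 1 (mod 13).
  i = 4 (α = 4): (4−10)(4−1)(4−6)(4−7) = (−6)·3·(−2)·(−3) = −108 ≡ 9, so v_4 = 9^{−1} = 3 (mod 13).
  i = 5 (α = 7): (7−10)(7−1)(7−6)(7−4) = (−3)·6·1·3 = −54 ≡ 11, so v_5 = 11^{−1} = 6 (mod 13).
  v = [6, 10, 1, 3, 6].
Step 2: syndromes of r = [3, 12, 1, 8, 4] (all sums mod 13).
  S_0 = Σ v_i r_i = 6·3 + 10·12 + 1·1 + 3·8 + 6·4 = 187 ≡ 5.
  S_1 = Σ v_i α_i r_i = 6·10·3 + 10·1·12 + 1·6·1 + 3·4·8 + 6·7·4 = 570 ≡ 11.
  α_i^2 mod 13 = [9, 1, 10, 3, 10].
  S_2 = Σ v_i α_i^2 r_i = 6·9·3 + 10·1·12 + 1·10·1 + 3·3·8 + 6·10·4 = 604 ≡ 6.
  S = (5, 11, 6) ≠ 0, so r is not a codeword (an error is present).
Step 3: locate the error. For a single error e at position i, S_ℓ = v_i·e·α_i^ℓ, so α_err = S_1/S_0.
  S_0^{−1} = 5^{−1} = 8 (mod 13), so α_err = 11·8 = 88 ≡ 10 = α_1. Error position i = 1.
  Consistency check: S_2/S_1 = 6·6 = 36 ≡ 10 = α_err ✓ (single-error assumption holds).
Step 4: error magnitude e = S_0/v_1 = S_0·∏_{j≠1}(α_1 − α_j) = 5·11 = 55 ≡ 3 (mod 13).
Step 5: correct position 1: c_1 = r_1 − e = 3 − 3 ≡ 0 (mod 13). Hence c = [0, 12, 1, 8, 4].
  Check: interpolating c through the α_i gives m(x) = 9 + 3·x (degree < 2) with m(α_i) = c_i for every i, so c is indeed a codeword.


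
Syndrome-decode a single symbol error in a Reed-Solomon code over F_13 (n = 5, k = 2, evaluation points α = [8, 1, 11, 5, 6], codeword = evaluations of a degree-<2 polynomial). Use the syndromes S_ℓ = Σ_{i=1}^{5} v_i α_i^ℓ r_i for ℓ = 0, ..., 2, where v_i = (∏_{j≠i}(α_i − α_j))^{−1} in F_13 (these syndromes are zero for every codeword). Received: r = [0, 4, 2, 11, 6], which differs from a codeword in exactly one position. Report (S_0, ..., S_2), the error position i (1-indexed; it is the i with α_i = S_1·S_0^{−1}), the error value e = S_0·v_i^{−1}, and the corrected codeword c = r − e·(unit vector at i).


S = (5, 4, 11), error at position 5, error magnitude e = 3, c = [0, 4, 2, 11, 3].

Step 1: column multipliers v_i = (∏_{j≠i}(α_i − α_j))^{−1} mod 13.
  i = 1 (α = 8): (8−1)(8−11)(8−5)(8−6) = 7·(−3)·3·2 = −126 ≡ 4, so v_1 = 4^{−1} = 10 (mod 13).
  i = 2 (α = 1): (1−8)(1−11)(1−5)(1−6) = (−7)·(−10)·(−4)·(−5) = 1400 ≡ 9, so v_2 = 9^{−1} = 3 (mod 13).
  i = 3 (α = 11): (11−8)(11−1)(11−5)(11−6) = 3·10·6·5 = 900 ≡ 3, so v_3 = 3^{−1} = 9 (mod 13).
  i = 4 (α = 5): (5−8)(5−1)(5−11)(5−6) = (−3)·4·(−6)·(−1) = −72 ≡ 6, so v_4 = 6^{−1} = 11 (mod 13).
  i = 5 (α = 6): (6−8)(6−1)(6−11)(6−5) = (−2)·5·(−5)·1 = 50 ≡ 11, so v_5 = 11^{−1} = 6 (mod 13).
  v = [10, 3, 9, 11, 6].
Step 2: syndromes of r = [0, 4, 2, 11, 6] (all sums mod 13).
  S_0 = Σ v_i r_i = 10·0 + 3·4 + 9·2 + 11·11 + 6·6 = 187 ≡ 5.
  S_1 = Σ v_i α_i r_i = 10·8·0 + 3·1·4 + 9·11·2 + 11·5·11 + 6·6·6 = 1031 ≡ 4.
  α_i^2 mod 13 = [12, 1, 4, 12, 10].
  S_2 = Σ v_i α_i^2 r_i = 10·12·0 + 3·1·4 + 9·4·2 + 11·12·11 + 6·10·6 = 1896 ≡ 11.
  S = (5, 4, 11) ≠ 0, so r is not a codeword (an error is present).
Step 3: locate the error. For a single error e at position i, S_ℓ = v_i·e·α_i^ℓ, so α_err = S_1/S_0.
  S_0^{−1} = 5^{−1} = 8 (mod 13), so α_err = 4·8 = 32 ≡ 6 = α_5. Error position i = 5.
  Consistency check: S_2/S_1 = 11·10 = 110 ≡ 6 = α_err ✓ (single-error assumption holds).
Step 4: error magnitude e = S_0/v_5 = S_0·∏_{j≠5}(α_5 − α_j) = 5·11 = 55 ≡ 3 (mod 13).
Step 5: correct position 5: c_5 = r_5 − e = 6 − 3 ≡ 3 (mod 13). Hence c = [0, 4, 2, 11, 3].
  Check: interpolating c through the α_i gives m(x) = 12 + 5·x (degree < 2) with m(α_i) = c_i for every i, so c is indeed a codeword.


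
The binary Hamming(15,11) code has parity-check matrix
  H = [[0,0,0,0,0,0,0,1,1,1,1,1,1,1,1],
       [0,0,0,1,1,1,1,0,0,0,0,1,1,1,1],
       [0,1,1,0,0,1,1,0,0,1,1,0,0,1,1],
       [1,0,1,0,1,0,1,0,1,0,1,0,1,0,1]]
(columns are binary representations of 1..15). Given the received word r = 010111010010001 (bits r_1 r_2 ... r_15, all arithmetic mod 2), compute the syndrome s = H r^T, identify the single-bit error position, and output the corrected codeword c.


s = (1, 0, 0, 1)^T, error position = 9, corrected codeword c = 010111011010001

Compute s = H r^T mod 2 one row at a time:
  s_1 = 1 + 0 + 0 + 1 + 0 + 0 + 0 + 1 = 3 ≡ 1 (mod 2).
  s_2 = 1 + 1 + 1 + 0 + 0 + 0 + 0 + 1 = 4 ≡ 0 (mod 2).
  s_3 = 1 + 0 + 1 + 0 + 0 + 1 + 0 + 1 = 4 ≡ 0 (mod 2).
  s_4 = 0 + 0 + 1 + 0 + 0 + 1 + 0 + 1 = 3 ≡ 1 (mod 2).
s = (1, 0, 0, 1)^T — this equals column 9 of H (binary 1001), so error is at position 9.
Correct: flip bit 9 of r = 010111010010001 to get c = 010111011010001.


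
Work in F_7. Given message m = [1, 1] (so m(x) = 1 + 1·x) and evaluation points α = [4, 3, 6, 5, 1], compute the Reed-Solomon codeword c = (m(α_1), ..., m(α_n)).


c = [5, 4, 0, 6, 2]

Message polynomial: m(x) = 1 + 1·x (mod 7).
For each evaluation point α_i, compute m(α_i) mod 7:
  α_1 = 4: Horner steps 1 → 5, so m(4) = 5.
  α_2 = 3: Horner steps 1 → 4, so m(3) = 4.
  α_3 = 6: Horner steps 1 → 0, so m(6) = 0.
  α_4 = 5: Horner steps 1 → 6, so m(5) = 6.
  α_5 = 1: Horner steps 1 → 2, so m(1) = 2.
Codeword c = [5, 4, 0, 6, 2] ∈ F_7^5.


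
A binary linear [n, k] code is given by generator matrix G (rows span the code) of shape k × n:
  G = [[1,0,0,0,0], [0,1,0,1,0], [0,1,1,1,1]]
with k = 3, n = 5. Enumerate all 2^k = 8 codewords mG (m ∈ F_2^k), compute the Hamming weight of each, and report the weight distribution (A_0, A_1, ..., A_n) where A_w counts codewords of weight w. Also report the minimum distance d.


Weight distribution: A_0 = 1, A_1 = 1, A_2 = 2, A_3 = 2, A_4 = 1, A_5 = 1. Minimum distance d = 1.

Enumerate all 2^3 = 8 messages m ∈ F_2^3.
For each, compute codeword c = mG in F_2^5, then tally its weight.
  m = 000 → c = 00000, weight = 0.
  m = 100 → c = 10000, weight = 1.
  m = 010 → c = 01010, weight = 2.
  m = 110 → c = 11010, weight = 3.
  m = 001 → c = 01111, weight = 4.
  m = 101 → c = 11111, weight = 5.
  m = 011 → c = 00101, weight = 2.
  m = 111 → c = 10101, weight = 3.
Tally weights:
  weight 0: 1 codewords.
  weight 1: 1 codewords.
  weight 2: 2 codewords.
  weight 3: 2 codewords.
  weight 4: 1 codewords.
  weight 5: 1 codewords.
Minimum distance d = smallest w > 0 with A_w > 0 = 1.
Sanity: Σ A_w = 8 = 2^3 = 8 ✓.


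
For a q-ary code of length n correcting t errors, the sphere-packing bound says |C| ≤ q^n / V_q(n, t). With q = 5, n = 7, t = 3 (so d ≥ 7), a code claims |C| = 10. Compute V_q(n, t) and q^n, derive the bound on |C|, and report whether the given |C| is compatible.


V_q(n, t) = 2605, q^n = 78125, Hamming bound = 29, |C| = 10 ≤ bound (satisfied).

Step 1: Compute V_q(n, t) = Σ_{j=0}^3 C(n, j) (q−1)^j.
  j = 0: C(7,0)·(4)^0 = 1·1 = 1.
  j = 1: C(7,1)·(4)^1 = 7·4 = 28.
  j = 2: C(7,2)·(4)^2 = 21·16 = 336.
  j = 3: C(7,3)·(4)^3 = 35·64 = 2240.
  V_q(n, t) = 1 + 28 + 336 + 2240 = 2605.
Step 2: q^n = 5^7 = 78125.
Step 3: Hamming bound ⌊q^n / V_q(n,t)⌋ = ⌊78125/2605⌋ = 29.
Step 4: Compare |C| = 10 to 29: satisfied.
The claimed |C| lies below the Hamming bound.


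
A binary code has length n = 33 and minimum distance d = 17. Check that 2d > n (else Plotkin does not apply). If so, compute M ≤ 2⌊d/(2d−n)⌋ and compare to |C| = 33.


Plotkin bound M ≤ 34; given |C| = 33 ≤ bound (satisfied).

Check applicability: 2d = 34, n = 33.
2d − n = 1 > 0, so Plotkin applies.
Compute d/(2d−n) = 17/1 ≈ 17.0000.
⌊d/(2d−n)⌋ = 17.
Plotkin bound: M ≤ 2·17 = 34.
Given |C| = 33, check: satisfied.
This |C| is below the Plotkin bound.


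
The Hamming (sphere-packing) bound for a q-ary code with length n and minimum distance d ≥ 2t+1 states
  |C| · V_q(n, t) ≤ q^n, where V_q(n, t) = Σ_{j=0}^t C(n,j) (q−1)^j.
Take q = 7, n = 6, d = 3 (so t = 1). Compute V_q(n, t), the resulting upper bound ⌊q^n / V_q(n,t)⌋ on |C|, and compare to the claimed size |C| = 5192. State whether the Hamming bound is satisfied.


V_q(n, t) = 37, q^n = 117649, Hamming bound = 3179, |C| = 5192 > bound (violated).

Step 1: Compute V_q(n, t) = Σ_{j=0}^1 C(n, j) (q−1)^j.
  j = 0: C(6,0)·(6)^0 = 1·1 = 1.
  j = 1: C(6,1)·(6)^1 = 6·6 = 36.
  V_q(n, t) = 1 + 36 = 37.
Step 2: q^n = 7^6 = 117649.
Step 3: Hamming bound ⌊q^n / V_q(n,t)⌋ = ⌊117649/37⌋ = 3179.
Step 4: Compare |C| = 5192 to 3179: violated.
The claimed |C| lies above the Hamming bound, so no 7-ary code of length 6 with d ≥ 3 can have 5192 codewords.


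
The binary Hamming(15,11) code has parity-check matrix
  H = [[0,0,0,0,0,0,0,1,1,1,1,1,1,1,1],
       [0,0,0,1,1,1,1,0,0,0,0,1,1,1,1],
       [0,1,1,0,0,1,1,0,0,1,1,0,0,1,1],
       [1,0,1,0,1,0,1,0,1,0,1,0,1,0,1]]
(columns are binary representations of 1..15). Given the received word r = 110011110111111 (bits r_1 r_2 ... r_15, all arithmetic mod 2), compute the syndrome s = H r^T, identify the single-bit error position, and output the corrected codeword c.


s = (1, 1, 1, 0)^T, error position = 14, corrected codeword c = 110011110111101

Compute s = H r^T mod 2 one row at a time:
  s_1 = 1 + 0 + 1 + 1 + 1 + 1 + 1 + 1 = 7 ≡ 1 (mod 2).
  s_2 = 0 + 1 + 1 + 1 + 1 + 1 + 1 + 1 = 7 ≡ 1 (mod 2).
  s_3 = 1 + 0 + 1 + 1 + 1 + 1 + 1 + 1 = 7 ≡ 1 (mod 2).
  s_4 = 1 + 0 + 1 + 1 + 0 + 1 + 1 + 1 = 6 ≡ 0 (mod 2).
s = (1, 1, 1, 0)^T — this equals column 14 of H (binary 1110), so error is at position 14.
Correct: flip bit 14 of r = 110011110111111 to get c = 110011110111101.


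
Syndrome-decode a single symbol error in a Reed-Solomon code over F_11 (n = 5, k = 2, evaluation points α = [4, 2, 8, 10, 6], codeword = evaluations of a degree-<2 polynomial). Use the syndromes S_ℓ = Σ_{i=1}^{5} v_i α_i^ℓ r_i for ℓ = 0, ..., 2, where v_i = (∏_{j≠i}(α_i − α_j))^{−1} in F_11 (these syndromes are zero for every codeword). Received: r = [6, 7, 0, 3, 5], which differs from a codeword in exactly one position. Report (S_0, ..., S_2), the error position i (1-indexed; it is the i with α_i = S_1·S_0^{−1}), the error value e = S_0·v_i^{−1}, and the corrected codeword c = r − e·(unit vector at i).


S = (6, 4, 10), error at position 3, error magnitude e = 7, c = [6, 7, 4, 3, 5].

Step 1: column multipliers v_i = (∏_{j≠i}(α_i − α_j))^{−1} mod 11.
  i = 1 (α = 4): (4−2)(4−8)(4−10)(4−6) = 2·(−4)·(−6)·(−2) = −96 ≡ 3, so v_1 = 3^{−1} = 4 (mod 11).
  i = 2 (α = 2): (2−4)(2−8)(2−10)(2−6) = (−2)·(−6)·(−8)·(−4) = 384 ≡ 10, so v_2 = 10^{−1} = 10 (mod 11).
  i = 3 (α = 8): (8−4)(8−2)(8−10)(8−6) = 4·6·(−2)·2 = −96 ≡ 3, so v_3 = 3^{−1} = 4 (mod 11).
  i = 4 (α = 10): (10−4)(10−2)(10−8)(10−6) = 6·8·2·4 = 384 ≡ 10, so v_4 = 10^{−1} = 10 (mod 11).
  i = 5 (α = 6): (6−4)(6−2)(6−8)(6−10) = 2·4·(−2)·(−4) = 64 ≡ 9, so v_5 = 9^{−1} = 5 (mod 11).
  v = [4, 10, 4, 10, 5].
Step 2: syndromes of r = [6, 7, 0, 3, 5] (all sums mod 11).
  S_0 = Σ v_i r_i = 4·6 + 10·7 + 4·0 + 10·3 + 5·5 = 149 ≡ 6.
  S_1 = Σ v_i α_i r_i = 4·4·6 + 10·2·7 + 4·8·0 + 10·10·3 + 5·6·5 = 686 ≡ 4.
  α_i^2 mod 11 = [5, 4, 9, 1, 3].
  S_2 = Σ v_i α_i^2 r_i = 4·5·6 + 10·4·7 + 4·9·0 + 10·1·3 + 5·3·5 = 505 ≡ 10.
  S = (6, 4, 10) ≠ 0, so r is not a codeword (an error is present).
Step 3: locate the error. For a single error e at position i, S_ℓ = v_i·e·α_i^ℓ, so α_err = S_1/S_0.
  S_0^{−1} = 6^{−1} = 2 (mod 11), so α_err = 4·2 = 8 ≡ 8 = α_3. Error position i = 3.
  Consistency check: S_2/S_1 = 10·3 = 30 ≡ 8 = α_err ✓ (single-error assumption holds).
Step 4: error magnitude e = S_0/v_3 = S_0·∏_{j≠3}(α_3 − α_j) = 6·3 = 18 ≡ 7 (mod 11).
Step 5: correct position 3: c_3 = r_3 − e = 0 − 7 ≡ 4 (mod 11). Hence c = [6, 7, 4, 3, 5].
  Check: interpolating c through the α_i gives m(x) = 8 + 5·x (degree < 2) with m(α_i) = c_i for every i, so c is indeed a codeword.


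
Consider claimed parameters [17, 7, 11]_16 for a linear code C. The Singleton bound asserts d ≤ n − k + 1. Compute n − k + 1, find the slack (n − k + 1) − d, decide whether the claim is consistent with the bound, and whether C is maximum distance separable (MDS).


Singleton RHS = n − k + 1 = 11, slack = 0, bound satisfied, MDS.

Singleton bound: d ≤ n − k + 1.
Here n = 17, k = 7, so n − k + 1 = 11.
Given d = 11, check d ≤ 11: YES.
Slack = (n − k + 1) − d = 0.
The code is MDS (slack = 0).
Description: the claimed parameters are [17, 7, 11]_16; such a code would be MDS (meets Singleton bound).


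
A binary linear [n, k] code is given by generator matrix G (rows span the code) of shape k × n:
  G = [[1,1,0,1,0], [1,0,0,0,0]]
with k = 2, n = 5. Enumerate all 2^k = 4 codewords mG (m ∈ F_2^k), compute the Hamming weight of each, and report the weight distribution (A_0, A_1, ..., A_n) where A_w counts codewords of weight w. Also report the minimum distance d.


Weight distribution: A_0 = 1, A_1 = 1, A_2 = 1, A_3 = 1. Minimum distance d = 1.

Enumerate all 2^2 = 4 messages m ∈ F_2^2.
For each, compute codeword c = mG in F_2^5, then tally its weight.
  m = 00 → c = 00000, weight = 0.
  m = 10 → c = 11010, weight = 3.
  m = 01 → c = 10000, weight = 1.
  m = 11 → c = 01010, weight = 2.
Tally weights:
  weight 0: 1 codewords.
  weight 1: 1 codewords.
  weight 2: 1 codewords.
  weight 3: 1 codewords.
Minimum distance d = smallest w > 0 with A_w > 0 = 1.
Sanity: Σ A_w = 4 = 2^2 = 4 ✓.


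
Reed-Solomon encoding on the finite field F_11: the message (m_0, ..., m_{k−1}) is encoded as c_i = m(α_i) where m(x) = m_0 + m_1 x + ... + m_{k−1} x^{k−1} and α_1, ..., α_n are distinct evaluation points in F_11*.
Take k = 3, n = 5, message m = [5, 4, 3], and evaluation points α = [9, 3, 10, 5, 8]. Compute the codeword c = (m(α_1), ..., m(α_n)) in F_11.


c = [9, 0, 4, 1, 9]

Message polynomial: m(x) = 5 + 4·x + 3·x^2 (mod 11).
For each evaluation point α_i, compute m(α_i) mod 11:
  α_1 = 9: Horner steps 3 → 9 → 9, so m(9) = 9.
  α_2 = 3: Horner steps 3 → 2 → 0, so m(3) = 0.
  α_3 = 10: Horner steps 3 → 1 → 4, so m(10) = 4.
  α_4 = 5: Horner steps 3 → 8 → 1, so m(5) = 1.
  α_5 = 8: Horner steps 3 → 6 → 9, so m(8) = 9.
Codeword c = [9, 0, 4, 1, 9] ∈ F_11^5.


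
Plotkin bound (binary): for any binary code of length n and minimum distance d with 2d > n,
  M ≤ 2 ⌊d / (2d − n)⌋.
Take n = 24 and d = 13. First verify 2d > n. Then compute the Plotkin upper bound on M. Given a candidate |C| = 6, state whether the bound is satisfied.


Plotkin bound M ≤ 12; given |C| = 6 ≤ bound (satisfied).

Check applicability: 2d = 26, n = 24.
2d − n = 2 > 0, so Plotkin applies.
Compute d/(2d−n) = 13/2 ≈ 6.5000.
⌊d/(2d−n)⌋ = 6.
Plotkin bound: M ≤ 2·6 = 12.
Given |C| = 6, check: satisfied.
This |C| is below the Plotkin bound.


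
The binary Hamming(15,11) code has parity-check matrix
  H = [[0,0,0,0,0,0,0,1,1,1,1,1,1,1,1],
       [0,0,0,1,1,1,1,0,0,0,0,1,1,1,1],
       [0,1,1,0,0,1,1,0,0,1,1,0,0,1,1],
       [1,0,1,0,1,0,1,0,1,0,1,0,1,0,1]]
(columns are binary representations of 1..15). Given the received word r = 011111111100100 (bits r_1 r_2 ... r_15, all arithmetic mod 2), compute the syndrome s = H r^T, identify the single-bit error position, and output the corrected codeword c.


s = (0, 1, 1, 1)^T, error position = 7, corrected codeword c = 011111011100100

Compute s = H r^T mod 2 one row at a time:
  s_1 = 1 + 1 + 1 + 0 + 0 + 1 + 0 + 0 = 4 ≡ 0 (mod 2).
  s_2 = 1 + 1 + 1 + 1 + 0 + 1 + 0 + 0 = 5 ≡ 1 (mod 2).
  s_3 = 1 + 1 + 1 + 1 + 1 + 0 + 0 + 0 = 5 ≡ 1 (mod 2).
  s_4 = 0 + 1 + 1 + 1 + 1 + 0 + 1 + 0 = 5 ≡ 1 (mod 2).
s = (0, 1, 1, 1)^T — this equals column 7 of H (binary 0111), so error is at position 7.
Correct: flip bit 7 of r = 011111111100100 to get c = 011111011100100.


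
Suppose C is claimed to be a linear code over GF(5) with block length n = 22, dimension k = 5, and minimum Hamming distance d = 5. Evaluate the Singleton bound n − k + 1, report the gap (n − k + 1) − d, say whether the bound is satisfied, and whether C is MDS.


Singleton RHS = n − k + 1 = 18, slack = 13, bound satisfied, not MDS.

Singleton bound: d ≤ n − k + 1.
Here n = 22, k = 5, so n − k + 1 = 18.
Given d = 5, check d ≤ 18: YES.
Slack = (n − k + 1) − d = 13.
The code is NOT MDS (slack = 13 > 0).
Description: the claimed parameters are [22, 5, 5]_5; such a code would be non-MDS.


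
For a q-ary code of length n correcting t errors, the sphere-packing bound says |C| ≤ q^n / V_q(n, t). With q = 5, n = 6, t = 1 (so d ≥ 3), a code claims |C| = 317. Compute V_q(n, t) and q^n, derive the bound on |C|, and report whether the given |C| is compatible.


V_q(n, t) = 25, q^n = 15625, Hamming bound = 625, |C| = 317 ≤ bound (satisfied).

Step 1: Compute V_q(n, t) = Σ_{j=0}^1 C(n, j) (q−1)^j.
  j = 0: C(6,0)·(4)^0 = 1·1 = 1.
  j = 1: C(6,1)·(4)^1 = 6·4 = 24.
  V_q(n, t) = 1 + 24 = 25.
Step 2: q^n = 5^6 = 15625.
Step 3: Hamming bound ⌊q^n / V_q(n,t)⌋ = ⌊15625/25⌋ = 625.
Step 4: Compare |C| = 317 to 625: satisfied.
The claimed |C| lies below the Hamming bound.


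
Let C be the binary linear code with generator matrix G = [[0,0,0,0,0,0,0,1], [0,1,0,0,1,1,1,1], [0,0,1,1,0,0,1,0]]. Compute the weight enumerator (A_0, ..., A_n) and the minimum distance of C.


Weight distribution: A_0 = 1, A_1 = 1, A_3 = 1, A_4 = 2, A_5 = 2, A_6 = 1. Minimum distance d = 1.

Enumerate all 2^3 = 8 messages m ∈ F_2^3.
For each, compute codeword c = mG in F_2^8, then tally its weight.
  m = 000 → c = 00000000, weight = 0.
  m = 100 → c = 00000001, weight = 1.
  m = 010 → c = 01001111, weight = 5.
  m = 110 → c = 01001110, weight = 4.
  m = 001 → c = 00110010, weight = 3.
  m = 101 → c = 00110011, weight = 4.
  m = 011 → c = 01111101, weight = 6.
  m = 111 → c = 01111100, weight = 5.
Tally weights:
  weight 0: 1 codewords.
  weight 1: 1 codewords.
  weight 3: 1 codewords.
  weight 4: 2 codewords.
  weight 5: 2 codewords.
  weight 6: 1 codewords.
Minimum distance d = smallest w > 0 with A_w > 0 = 1.
Sanity: Σ A_w = 8 = 2^3 = 8 ✓.


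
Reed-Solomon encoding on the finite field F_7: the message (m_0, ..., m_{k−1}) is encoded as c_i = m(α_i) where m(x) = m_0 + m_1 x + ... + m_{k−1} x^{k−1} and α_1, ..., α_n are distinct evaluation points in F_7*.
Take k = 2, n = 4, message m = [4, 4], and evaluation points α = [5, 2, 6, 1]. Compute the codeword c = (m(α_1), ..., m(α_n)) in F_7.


c = [3, 5, 0, 1]

Message polynomial: m(x) = 4 + 4·x (mod 7).
For each evaluation point α_i, compute m(α_i) mod 7:
  α_1 = 5: Horner steps 4 → 3, so m(5) = 3.
  α_2 = 2: Horner steps 4 → 5, so m(2) = 5.
  α_3 = 6: Horner steps 4 → 0, so m(6) = 0.
  α_4 = 1: Horner steps 4 → 1, so m(1) = 1.
Codeword c = [3, 5, 0, 1] ∈ F_7^4.


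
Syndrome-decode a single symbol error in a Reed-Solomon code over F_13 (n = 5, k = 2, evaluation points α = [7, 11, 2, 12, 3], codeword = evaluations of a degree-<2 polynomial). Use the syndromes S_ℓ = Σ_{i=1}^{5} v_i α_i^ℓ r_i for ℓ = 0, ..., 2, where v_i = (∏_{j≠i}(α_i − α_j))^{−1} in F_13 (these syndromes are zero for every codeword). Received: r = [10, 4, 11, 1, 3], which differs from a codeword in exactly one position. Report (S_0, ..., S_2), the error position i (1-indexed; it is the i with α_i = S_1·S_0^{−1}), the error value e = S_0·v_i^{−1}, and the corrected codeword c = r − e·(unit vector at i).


S = (12, 1, 12), error at position 4, error magnitude e = 5, c = [10, 4, 11, 9, 3].

Step 1: column multipliers v_i = (∏_{j≠i}(α_i − α_j))^{−1} mod 13.
  i = 1 (α = 7): (7−11)(7−2)(7−12)(7−3) = (−4)·5·(−5)·4 = 400 ≡ 10, so v_1 = 10^{−1} = 4 (mod 13).
  i = 2 (α = 11): (11−7)(11−2)(11−12)(11−3) = 4·9·(−1)·8 = −288 ≡ 11, so v_2 = 11^{−1} = 6 (mod 13).
  i = 3 (α = 2): (2−7)(2−11)(2−12)(2−3) = (−5)·(−9)·(−10)·(−1) = 450 ≡ 8, so v_3 = 8^{−1} = 5 (mod 13).
  i = 4 (α = 12): (12−7)(12−11)(12−2)(12−3) = 5·1·10·9 = 450 ≡ 8, so v_4 = 8^{−1} = 5 (mod 13).
  i = 5 (α = 3): (3−7)(3−11)(3−2)(3−12) = (−4)·(−8)·1·(−9) = −288 ≡ 11, so v_5 = 11^{−1} = 6 (mod 13).
  v = [4, 6, 5, 5, 6].
Step 2: syndromes of r = [10, 4, 11, 1, 3] (all sums mod 13).
  S_0 = Σ v_i r_i = 4·10 + 6·4 + 5·11 + 5·1 + 6·3 = 142 ≡ 12.
  S_1 = Σ v_i α_i r_i = 4·7·10 + 6·11·4 + 5·2·11 + 5·12·1 + 6·3·3 = 768 ≡ 1.
  α_i^2 mod 13 = [10, 4, 4, 1, 9].
  S_2 = Σ v_i α_i^2 r_i = 4·10·10 + 6·4·4 + 5·4·11 + 5·1·1 + 6·9·3 = 883 ≡ 12.
  S = (12, 1, 12) ≠ 0, so r is not a codeword (an error is present).
Step 3: locate the error. For a single error e at position i, S_ℓ = v_i·e·α_i^ℓ, so α_err = S_1/S_0.
  S_0^{−1} = 12^{−1} = 12 (mod 13), so α_err = 1·12 = 12 ≡ 12 = α_4. Error position i = 4.
  Consistency check: S_2/S_1 = 12·1 = 12 ≡ 12 = α_err ✓ (single-error assumption holds).
Step 4: error magnitude e = S_0/v_4 = S_0·∏_{j≠4}(α_4 − α_j) = 12·8 = 96 ≡ 5 (mod 13).
Step 5: correct position 4: c_4 = r_4 − e = 1 − 5 ≡ 9 (mod 13). Hence c = [10, 4, 11, 9, 3].
  Check: interpolating c through the α_i gives m(x) = 1 + 5·x (degree < 2) with m(α_i) = c_i for every i, so c is indeed a codeword.


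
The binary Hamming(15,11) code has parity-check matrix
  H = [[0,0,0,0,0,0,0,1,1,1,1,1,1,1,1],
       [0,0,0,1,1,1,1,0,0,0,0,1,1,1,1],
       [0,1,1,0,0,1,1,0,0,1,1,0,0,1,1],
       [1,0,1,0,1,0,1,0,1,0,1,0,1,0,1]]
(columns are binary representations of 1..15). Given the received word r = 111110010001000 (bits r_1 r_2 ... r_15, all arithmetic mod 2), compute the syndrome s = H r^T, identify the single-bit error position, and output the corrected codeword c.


s = (0, 1, 0, 1)^T, error position = 5, corrected codeword c = 111100010001000

Compute s = H r^T mod 2 one row at a time:
  s_1 = 1 + 0 + 0 + 0 + 1 + 0 + 0 + 0 = 2 ≡ 0 (mod 2).
  s_2 = 1 + 1 + 0 + 0 + 1 + 0 + 0 + 0 = 3 ≡ 1 (mod 2).
  s_3 = 1 + 1 + 0 + 0 + 0 + 0 + 0 + 0 = 2 ≡ 0 (mod 2).
  s_4 = 1 + 1 + 1 + 0 + 0 + 0 + 0 + 0 = 3 ≡ 1 (mod 2).
s = (0, 1, 0, 1)^T — this equals column 5 of H (binary 0101), so error is at position 5.
Correct: flip bit 5 of r = 111110010001000 to get c = 111100010001000.


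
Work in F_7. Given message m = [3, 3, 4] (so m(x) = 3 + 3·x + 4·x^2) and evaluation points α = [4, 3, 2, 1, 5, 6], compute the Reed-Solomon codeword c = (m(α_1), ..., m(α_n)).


c = [2, 6, 4, 3, 6, 4]

Message polynomial: m(x) = 3 + 3·x + 4·x^2 (mod 7).
For each evaluation point α_i, compute m(α_i) mod 7:
  α_1 = 4: Horner steps 4 → 5 → 2, so m(4) = 2.
  α_2 = 3: Horner steps 4 → 1 → 6, so m(3) = 6.
  α_3 = 2: Horner steps 4 → 4 → 4, so m(2) = 4.
  α_4 = 1: Horner steps 4 → 0 → 3, so m(1) = 3.
  α_5 = 5: Horner steps 4 → 2 → 6, so m(5) = 6.
  α_6 = 6: Horner steps 4 → 6 → 4, so m(6) = 4.
Codeword c = [2, 6, 4, 3, 6, 4] ∈ F_7^6.


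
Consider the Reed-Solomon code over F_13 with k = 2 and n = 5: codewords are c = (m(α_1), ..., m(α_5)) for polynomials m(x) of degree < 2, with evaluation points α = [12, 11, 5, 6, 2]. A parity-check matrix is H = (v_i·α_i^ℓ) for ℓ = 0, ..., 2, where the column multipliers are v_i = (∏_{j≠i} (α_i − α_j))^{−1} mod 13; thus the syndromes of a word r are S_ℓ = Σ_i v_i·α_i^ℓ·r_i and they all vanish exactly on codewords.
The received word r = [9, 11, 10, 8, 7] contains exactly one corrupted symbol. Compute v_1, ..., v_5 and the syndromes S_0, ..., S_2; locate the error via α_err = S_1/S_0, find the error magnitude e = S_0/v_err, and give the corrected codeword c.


S = (4, 8, 3), error at position 5, error magnitude e = 4, c = [9, 11, 10, 8, 3].

Step 1: column multipliers v_i = (∏_{j≠i}(α_i − α_j))^{−1} mod 13.
  i = 1 (α = 12): (12−11)(12−5)(12−6)(12−2) = 1·7·6·10 = 420 ≡ 4, so v_1 = 4^{−1} = 10 (mod 13).
  i = 2 (α = 11): (11−12)(11−5)(11−6)(11−2) = (−1)·6·5·9 = −270 ≡ 3, so v_2 = 3^{−1} = 9 (mod 13).
  i = 3 (α = 5): (5−12)(5−11)(5−6)(5−2) = (−7)·(−6)·(−1)·3 = −126 ≡ 4, so v_3 = 4^{−1} = 10 (mod 13).
  i = 4 (α = 6): (6−12)(6−11)(6−5)(6−2) = (−6)·(−5)·1·4 = 120 ≡ 3, so v_4 = 3^{−1} = 9 (mod 13).
  i = 5 (α = 2): (2−12)(2−11)(2−5)(2−6) = (−10)·(−9)·(−3)·(−4) = 1080 ≡ 1, so v_5 = 1^{−1} = 1 (mod 13).
  v = [10, 9, 10, 9, 1].
Step 2: syndromes of r = [9, 11, 10, 8, 7] (all sums mod 13).
  S_0 = Σ v_i r_i = 10·9 + 9·11 + 10·10 + 9·8 + 1·7 = 368 ≡ 4.
  S_1 = Σ v_i α_i r_i = 10·12·9 + 9·11·11 + 10·5·10 + 9·6·8 + 1·2·7 = 3115 ≡ 8.
  α_i^2 mod 13 = [1, 4, 12, 10, 4].
  S_2 = Σ v_i α_i^2 r_i = 10·1·9 + 9·4·11 + 10·12·10 + 9·10·8 + 1·4·7 = 2434 ≡ 3.
  S = (4, 8, 3) ≠ 0, so r is not a codeword (an error is present).
Step 3: locate the error. For a single error e at position i, S_ℓ = v_i·e·α_i^ℓ, so α_err = S_1/S_0.
  S_0^{−1} = 4^{−1} = 10 (mod 13), so α_err = 8·10 = 80 ≡ 2 = α_5. Error position i = 5.
  Consistency check: S_2/S_1 = 3·5 = 15 ≡ 2 = α_err ✓ (single-error assumption holds).
Step 4: error magnitude e = S_0/v_5 = S_0·∏_{j≠5}(α_5 − α_j) = 4·1 = 4 ≡ 4 (mod 13).
Step 5: correct position 5: c_5 = r_5 − e = 7 − 4 ≡ 3 (mod 13). Hence c = [9, 11, 10, 8, 3].
  Check: interpolating c through the α_i gives m(x) = 7 + 11·x (degree < 2) with m(α_i) = c_i for every i, so c is indeed a codeword.
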